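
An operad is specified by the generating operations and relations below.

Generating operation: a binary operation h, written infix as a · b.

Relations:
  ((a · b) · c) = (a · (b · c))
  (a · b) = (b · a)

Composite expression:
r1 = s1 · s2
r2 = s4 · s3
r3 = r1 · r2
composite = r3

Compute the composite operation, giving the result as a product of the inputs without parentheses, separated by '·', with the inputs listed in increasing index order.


s1 · s2 · s3 · s4

Key point: h commutes, so take the s-inputs in any fixed order.
(s1 · s2) unparenthesizes to s1 · s2
(s4 · s3) unparenthesizes to s4 · s3
((s1 · s2) · (s4 · s3)) unparenthesizes to s1 · s2 · s4 · s3
putting the inputs in ascending order: s1 · s2 · s3 · s4


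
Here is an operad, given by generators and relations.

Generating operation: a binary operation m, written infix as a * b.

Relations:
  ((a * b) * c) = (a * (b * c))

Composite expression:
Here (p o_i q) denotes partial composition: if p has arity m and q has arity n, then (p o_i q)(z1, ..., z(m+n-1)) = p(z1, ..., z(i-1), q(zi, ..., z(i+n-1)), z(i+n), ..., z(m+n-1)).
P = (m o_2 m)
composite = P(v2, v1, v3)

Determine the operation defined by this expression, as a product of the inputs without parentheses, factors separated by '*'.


Under associativity of m, the answer is the v's in reading order.
(v1 * v3) collapses to v1 * v3
(v2 * (v1 * v3)) collapses to v2 * v1 * v3

v2 * v1 * v3


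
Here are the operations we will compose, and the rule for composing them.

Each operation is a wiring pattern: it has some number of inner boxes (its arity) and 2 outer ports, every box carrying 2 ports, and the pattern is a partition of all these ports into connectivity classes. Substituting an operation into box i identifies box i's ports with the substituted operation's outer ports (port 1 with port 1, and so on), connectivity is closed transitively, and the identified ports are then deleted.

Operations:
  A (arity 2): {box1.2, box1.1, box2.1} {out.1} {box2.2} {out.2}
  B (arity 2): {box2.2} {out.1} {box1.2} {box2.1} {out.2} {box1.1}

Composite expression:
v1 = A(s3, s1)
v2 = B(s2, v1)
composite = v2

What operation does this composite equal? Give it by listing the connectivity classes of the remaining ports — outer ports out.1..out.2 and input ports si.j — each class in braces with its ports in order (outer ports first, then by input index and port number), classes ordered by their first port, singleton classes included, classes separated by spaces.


{out.1} {out.2} {s1.1, s3.1, s3.2} {s1.2} {s2.1} {s2.2}

Treat the ports identified at B as solder joints: merge, then drop.
after A, the pattern on (s3, s1) reads {out.1} {out.2} {s1.1, s3.1, s3.2} {s1.2} (out.j = its outer ports)
after B, the pattern on (s2, s3, s1) reads {out.1} {out.2} {s1.1, s3.1, s3.2} {s1.2} {s2.1} {s2.2} (out.j = its outer ports)


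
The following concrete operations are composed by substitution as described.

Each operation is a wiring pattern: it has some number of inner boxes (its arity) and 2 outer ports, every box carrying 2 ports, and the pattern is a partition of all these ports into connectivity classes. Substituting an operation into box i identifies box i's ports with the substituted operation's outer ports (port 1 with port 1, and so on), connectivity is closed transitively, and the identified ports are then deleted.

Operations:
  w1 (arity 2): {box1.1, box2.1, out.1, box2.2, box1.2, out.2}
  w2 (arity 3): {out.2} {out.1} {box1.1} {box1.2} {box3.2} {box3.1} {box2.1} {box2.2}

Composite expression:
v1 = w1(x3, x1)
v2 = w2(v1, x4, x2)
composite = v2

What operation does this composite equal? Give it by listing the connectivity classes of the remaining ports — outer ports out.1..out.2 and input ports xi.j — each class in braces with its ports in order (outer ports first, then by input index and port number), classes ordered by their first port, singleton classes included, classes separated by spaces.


{out.1} {out.2} {x1.1, x1.2, x3.1, x3.2} {x2.1} {x2.2} {x4.1} {x4.2}

Substituting into w2 glues patterns; closure does the rest.
through w1, on inputs (x3, x1): {out.1, out.2, x1.1, x1.2, x3.1, x3.2} (out.j = stage outer ports)
through w2, on inputs (x3, x1, x4, x2): {out.1} {out.2} {x1.1, x1.2, x3.1, x3.2} {x2.1} {x2.2} {x4.1} {x4.2} (out.j = stage outer ports)


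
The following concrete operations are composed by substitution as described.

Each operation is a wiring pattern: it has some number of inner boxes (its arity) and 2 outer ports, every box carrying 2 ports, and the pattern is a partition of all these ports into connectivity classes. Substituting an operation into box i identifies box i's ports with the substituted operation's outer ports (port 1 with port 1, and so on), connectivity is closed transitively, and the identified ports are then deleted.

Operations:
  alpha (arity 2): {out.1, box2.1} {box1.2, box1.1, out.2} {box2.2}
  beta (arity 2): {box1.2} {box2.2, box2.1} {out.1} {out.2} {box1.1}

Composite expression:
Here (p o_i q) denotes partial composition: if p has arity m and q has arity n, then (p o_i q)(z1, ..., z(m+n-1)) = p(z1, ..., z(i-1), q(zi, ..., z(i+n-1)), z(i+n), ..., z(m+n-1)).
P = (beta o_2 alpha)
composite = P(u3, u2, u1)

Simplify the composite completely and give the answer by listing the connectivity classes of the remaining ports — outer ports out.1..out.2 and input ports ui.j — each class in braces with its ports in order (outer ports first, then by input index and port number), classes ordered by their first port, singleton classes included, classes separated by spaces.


{out.1} {out.2} {u1.1, u2.1, u2.2} {u1.2} {u3.1} {u3.2}

Connectivity passes through glued beta-boundaries; trace each wire chain.
through alpha, on inputs (u2, u1): {out.1, u1.1} {out.2, u2.1, u2.2} {u1.2} (out.j = stage outer ports)
through beta, on inputs (u3, u2, u1): {out.1} {out.2} {u1.1, u2.1, u2.2} {u1.2} {u3.1} {u3.2} (out.j = stage outer ports)


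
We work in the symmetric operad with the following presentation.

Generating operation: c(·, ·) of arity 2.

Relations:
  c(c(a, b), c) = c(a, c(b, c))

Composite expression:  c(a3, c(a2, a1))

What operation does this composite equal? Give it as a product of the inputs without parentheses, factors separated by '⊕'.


a3 ⊕ a2 ⊕ a1

The c-tree's shape is irrelevant; the a-reading-order decides.
c(a2, a1) spells out as a2 ⊕ a1
c(a3, c(a2, a1)) spells out as a3 ⊕ a2 ⊕ a1


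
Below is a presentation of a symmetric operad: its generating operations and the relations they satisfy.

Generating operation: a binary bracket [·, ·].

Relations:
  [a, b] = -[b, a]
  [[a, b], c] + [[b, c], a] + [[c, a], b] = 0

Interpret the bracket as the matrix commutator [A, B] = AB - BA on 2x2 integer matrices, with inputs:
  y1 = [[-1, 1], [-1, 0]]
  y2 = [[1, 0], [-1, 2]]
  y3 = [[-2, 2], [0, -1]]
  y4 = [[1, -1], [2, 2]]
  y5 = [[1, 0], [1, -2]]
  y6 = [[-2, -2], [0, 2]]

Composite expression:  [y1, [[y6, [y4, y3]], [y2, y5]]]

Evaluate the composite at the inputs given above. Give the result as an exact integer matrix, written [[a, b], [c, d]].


[[16, -16], [0, -16]]


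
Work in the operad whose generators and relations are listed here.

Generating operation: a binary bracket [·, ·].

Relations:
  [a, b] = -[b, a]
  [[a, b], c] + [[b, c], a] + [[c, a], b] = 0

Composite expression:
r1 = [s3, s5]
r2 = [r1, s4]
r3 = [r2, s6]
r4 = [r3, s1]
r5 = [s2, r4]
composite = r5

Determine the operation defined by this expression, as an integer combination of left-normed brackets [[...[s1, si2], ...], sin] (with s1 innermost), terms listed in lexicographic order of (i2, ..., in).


[[[[[s1, s3], s5], s4], s6], s2] - [[[[[s1, s4], s3], s5], s6], s2] + [[[[[s1, s4], s5], s3], s6], s2] - [[[[[s1, s5], s3], s4], s6], s2] - [[[[[s1, s6], s3], s5], s4], s2] + [[[[[s1, s6], s4], s3], s5], s2] - [[[[[s1, s6], s4], s5], s3], s2] + [[[[[s1, s6], s5], s3], s4], s2]

Left-normed coefficients sit on the s1-initial expansion words.
Composite bracket: [s2, [[[[s3, s5], s4], s6], s1]]
The bracket unfolds into 32 signed words via [a, b] = ab - ba (2^5 = 32).
Words beginning with s1 determine it all:
  sign of s1s3s5s4s6s2 is +1, so it contributes +[[[[[s1, s3], s5], s4], s6], s2]
  sign of s1s4s3s5s6s2 is -1, so it contributes -[[[[[s1, s4], s3], s5], s6], s2]
  sign of s1s4s5s3s6s2 is +1, so it contributes +[[[[[s1, s4], s5], s3], s6], s2]
  sign of s1s5s3s4s6s2 is -1, so it contributes -[[[[[s1, s5], s3], s4], s6], s2]
  sign of s1s6s3s5s4s2 is -1, so it contributes -[[[[[s1, s6], s3], s5], s4], s2]
  sign of s1s6s4s3s5s2 is +1, so it contributes +[[[[[s1, s6], s4], s3], s5], s2]
  sign of s1s6s4s5s3s2 is -1, so it contributes -[[[[[s1, s6], s4], s5], s3], s2]
  sign of s1s6s5s3s4s2 is +1, so it contributes +[[[[[s1, s6], s5], s3], s4], s2]


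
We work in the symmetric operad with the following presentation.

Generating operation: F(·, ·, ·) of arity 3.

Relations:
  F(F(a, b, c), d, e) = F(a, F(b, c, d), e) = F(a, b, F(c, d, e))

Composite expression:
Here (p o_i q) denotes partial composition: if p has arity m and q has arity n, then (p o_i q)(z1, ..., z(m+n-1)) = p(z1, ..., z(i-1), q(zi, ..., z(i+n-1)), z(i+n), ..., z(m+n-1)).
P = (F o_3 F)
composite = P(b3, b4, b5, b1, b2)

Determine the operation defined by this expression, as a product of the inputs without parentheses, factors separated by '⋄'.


b3 ⋄ b4 ⋄ b5 ⋄ b1 ⋄ b2

The F-tree's shape is irrelevant; the b-reading-order decides.
F(b5, b1, b2) flattens to b5 ⋄ b1 ⋄ b2
F(b3, b4, F(b5, b1, b2)) flattens to b3 ⋄ b4 ⋄ b5 ⋄ b1 ⋄ b2


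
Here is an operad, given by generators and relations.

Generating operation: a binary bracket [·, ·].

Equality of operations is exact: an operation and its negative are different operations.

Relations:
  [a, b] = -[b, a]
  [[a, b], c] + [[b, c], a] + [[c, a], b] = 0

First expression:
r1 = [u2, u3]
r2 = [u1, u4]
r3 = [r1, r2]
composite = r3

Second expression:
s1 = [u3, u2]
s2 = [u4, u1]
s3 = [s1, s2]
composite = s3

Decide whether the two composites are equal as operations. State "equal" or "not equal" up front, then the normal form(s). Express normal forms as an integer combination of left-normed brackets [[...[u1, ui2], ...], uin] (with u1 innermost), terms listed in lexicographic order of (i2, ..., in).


equal; both compose to -[[[u1, u4], u2], u3] + [[[u1, u4], u3], u2]

Reducing the first expression gives -[[[u1, u4], u2], u3] + [[[u1, u4], u3], u2]
Reducing the second expression gives -[[[u1, u4], u2], u3] + [[[u1, u4], u3], u2]
The normal forms match — equal.


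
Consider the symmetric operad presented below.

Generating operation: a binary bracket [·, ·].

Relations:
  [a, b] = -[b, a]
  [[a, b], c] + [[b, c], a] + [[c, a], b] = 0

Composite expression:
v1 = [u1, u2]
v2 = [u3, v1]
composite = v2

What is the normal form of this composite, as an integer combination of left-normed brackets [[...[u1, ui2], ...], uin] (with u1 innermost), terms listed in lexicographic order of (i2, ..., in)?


-[[u1, u2], u3]

Left-normed coefficients sit on the u1-initial expansion words.
Composite bracket: [u3, [u1, u2]]
Expanding via [a, b] = ab - ba: 4 signed words (2^2 = 4).
Collect the words opening with u1:
  the word u1u2u3 carries sign -1 and contributes -[[u1, u2], u3]


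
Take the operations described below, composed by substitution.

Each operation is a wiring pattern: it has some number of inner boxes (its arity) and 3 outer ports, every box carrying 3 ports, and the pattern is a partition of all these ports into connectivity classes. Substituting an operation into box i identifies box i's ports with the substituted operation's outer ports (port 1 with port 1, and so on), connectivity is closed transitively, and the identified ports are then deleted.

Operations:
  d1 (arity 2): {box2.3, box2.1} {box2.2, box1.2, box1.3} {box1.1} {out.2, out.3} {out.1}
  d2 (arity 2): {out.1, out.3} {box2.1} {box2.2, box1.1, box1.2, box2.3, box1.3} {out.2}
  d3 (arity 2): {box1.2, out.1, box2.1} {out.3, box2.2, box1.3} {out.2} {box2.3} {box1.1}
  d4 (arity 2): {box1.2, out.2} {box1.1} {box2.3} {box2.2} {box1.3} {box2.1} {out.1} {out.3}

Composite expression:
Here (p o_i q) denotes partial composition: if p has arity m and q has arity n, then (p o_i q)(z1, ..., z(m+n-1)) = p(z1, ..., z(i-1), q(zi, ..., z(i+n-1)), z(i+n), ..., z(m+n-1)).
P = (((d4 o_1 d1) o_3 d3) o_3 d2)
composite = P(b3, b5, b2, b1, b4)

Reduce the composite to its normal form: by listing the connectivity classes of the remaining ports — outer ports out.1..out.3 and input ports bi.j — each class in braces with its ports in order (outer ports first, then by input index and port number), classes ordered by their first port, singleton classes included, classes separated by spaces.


Treat the ports identified at d4 as solder joints: merge, then drop.
composing d1 on (b3, b5), with out.j its own outer ports: {out.1} {out.2, out.3} {b3.1} {b3.2, b3.3, b5.2} {b5.1, b5.3}
composing d2 on (b2, b1), with out.j its own outer ports: {out.1, out.3} {out.2} {b1.1} {b1.2, b1.3, b2.1, b2.2, b2.3}
composing d3 on (b2, b1, b4), with out.j its own outer ports: {out.1, b4.1} {out.2} {out.3, b4.2} {b1.1} {b1.2, b1.3, b2.1, b2.2, b2.3} {b4.3}
composing d4 on (b3, b5, b2, b1, b4), with out.j its own outer ports: {out.1} {out.2} {out.3} {b1.1} {b1.2, b1.3, b2.1, b2.2, b2.3} {b3.1} {b3.2, b3.3, b5.2} {b4.1} {b4.2} {b4.3} {b5.1, b5.3}

{out.1} {out.2} {out.3} {b1.1} {b1.2, b1.3, b2.1, b2.2, b2.3} {b3.1} {b3.2, b3.3, b5.2} {b4.1} {b4.2} {b4.3} {b5.1, b5.3}


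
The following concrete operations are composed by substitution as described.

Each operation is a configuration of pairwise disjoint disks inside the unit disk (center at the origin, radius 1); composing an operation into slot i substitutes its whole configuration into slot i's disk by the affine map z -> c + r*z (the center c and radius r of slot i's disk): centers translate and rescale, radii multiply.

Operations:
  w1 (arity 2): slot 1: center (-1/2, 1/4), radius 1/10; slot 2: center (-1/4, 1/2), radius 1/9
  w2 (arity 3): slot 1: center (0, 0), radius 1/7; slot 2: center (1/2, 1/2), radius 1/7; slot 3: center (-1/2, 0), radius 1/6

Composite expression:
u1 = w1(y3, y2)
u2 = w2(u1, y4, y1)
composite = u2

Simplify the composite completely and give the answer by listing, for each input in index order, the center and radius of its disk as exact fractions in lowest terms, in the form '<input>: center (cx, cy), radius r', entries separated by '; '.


Each y-disk chains the slot maps above it in w2; radii multiply.
y3 passes through 2 substitutions, ending at center (-1/14, 1/28), radius 1/70
y2 passes through 2 substitutions, ending at center (-1/28, 1/14), radius 1/63
y4 passes through 1 substitution, ending at center (1/2, 1/2), radius 1/7
y1 passes through 1 substitution, ending at center (-1/2, 0), radius 1/6

y1: center (-1/2, 0), radius 1/6; y2: center (-1/28, 1/14), radius 1/63; y3: center (-1/14, 1/28), radius 1/70; y4: center (1/2, 1/2), radius 1/7


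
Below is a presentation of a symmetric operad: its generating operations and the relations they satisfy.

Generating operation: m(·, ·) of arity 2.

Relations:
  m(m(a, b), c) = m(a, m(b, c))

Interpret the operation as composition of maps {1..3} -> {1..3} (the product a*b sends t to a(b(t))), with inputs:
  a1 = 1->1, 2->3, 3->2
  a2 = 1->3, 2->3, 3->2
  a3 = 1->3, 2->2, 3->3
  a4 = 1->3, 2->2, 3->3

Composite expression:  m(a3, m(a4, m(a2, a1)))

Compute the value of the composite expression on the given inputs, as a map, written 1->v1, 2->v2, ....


m(a2, a1) = 1->3, 2->2, 3->3
m(a4, m(a2, a1)) = 1->3, 2->2, 3->3
m(a3, m(a4, m(a2, a1))) = 1->3, 2->2, 3->3

1->3, 2->2, 3->3


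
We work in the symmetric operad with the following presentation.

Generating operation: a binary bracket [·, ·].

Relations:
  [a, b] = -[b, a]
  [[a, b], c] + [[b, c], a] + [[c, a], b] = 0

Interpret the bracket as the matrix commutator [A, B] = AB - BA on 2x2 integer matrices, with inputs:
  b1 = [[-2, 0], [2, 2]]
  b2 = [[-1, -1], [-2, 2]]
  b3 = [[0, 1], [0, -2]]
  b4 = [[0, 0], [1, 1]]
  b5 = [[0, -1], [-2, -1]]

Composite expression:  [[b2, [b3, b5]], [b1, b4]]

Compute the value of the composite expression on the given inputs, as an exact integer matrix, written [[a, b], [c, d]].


[b3, b5] = [[-2, -3], [4, 2]]
[b2, [b3, b5]] = [[-10, 5], [20, 10]]
[b1, b4] = [[0, 0], [2, 0]]
[[b2, [b3, b5]], [b1, b4]] = [[10, 0], [40, -10]]

[[10, 0], [40, -10]]


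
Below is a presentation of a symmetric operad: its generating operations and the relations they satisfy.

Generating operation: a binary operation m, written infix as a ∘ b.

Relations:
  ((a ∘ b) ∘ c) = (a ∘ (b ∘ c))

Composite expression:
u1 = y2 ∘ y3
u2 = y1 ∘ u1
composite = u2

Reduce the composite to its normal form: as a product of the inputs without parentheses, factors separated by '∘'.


y1 ∘ y2 ∘ y3

Under associativity of m, the answer is the y's in reading order.
(y2 ∘ y3) collapses to y2 ∘ y3
(y1 ∘ (y2 ∘ y3)) collapses to y1 ∘ y2 ∘ y3


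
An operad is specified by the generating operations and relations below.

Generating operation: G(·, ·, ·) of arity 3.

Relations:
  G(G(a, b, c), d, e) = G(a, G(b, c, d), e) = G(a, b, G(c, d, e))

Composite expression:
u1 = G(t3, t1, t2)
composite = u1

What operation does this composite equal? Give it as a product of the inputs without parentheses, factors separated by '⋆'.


t3 ⋆ t1 ⋆ t2

Under associativity of G, the answer is the t's in reading order.
G(t3, t1, t2) reduces to t3 ⋆ t1 ⋆ t2


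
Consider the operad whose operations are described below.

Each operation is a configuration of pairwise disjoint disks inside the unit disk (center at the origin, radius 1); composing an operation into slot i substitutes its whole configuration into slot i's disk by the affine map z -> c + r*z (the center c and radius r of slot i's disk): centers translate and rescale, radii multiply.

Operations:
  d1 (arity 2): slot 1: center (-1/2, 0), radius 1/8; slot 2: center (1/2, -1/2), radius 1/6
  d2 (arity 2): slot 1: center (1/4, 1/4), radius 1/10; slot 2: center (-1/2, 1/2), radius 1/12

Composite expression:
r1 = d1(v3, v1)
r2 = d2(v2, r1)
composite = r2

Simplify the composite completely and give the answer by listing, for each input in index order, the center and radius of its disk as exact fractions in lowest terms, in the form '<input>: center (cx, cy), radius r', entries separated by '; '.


v1: center (-11/24, 11/24), radius 1/72; v2: center (1/4, 1/4), radius 1/10; v3: center (-13/24, 1/2), radius 1/96

Only the slot chain above each v matters under d2; compose those maps.
for v2, the 1-step affine chain lands on center (1/4, 1/4), radius 1/10
for v3, the 2-step affine chain lands on center (-13/24, 1/2), radius 1/96
for v1, the 2-step affine chain lands on center (-11/24, 11/24), radius 1/72


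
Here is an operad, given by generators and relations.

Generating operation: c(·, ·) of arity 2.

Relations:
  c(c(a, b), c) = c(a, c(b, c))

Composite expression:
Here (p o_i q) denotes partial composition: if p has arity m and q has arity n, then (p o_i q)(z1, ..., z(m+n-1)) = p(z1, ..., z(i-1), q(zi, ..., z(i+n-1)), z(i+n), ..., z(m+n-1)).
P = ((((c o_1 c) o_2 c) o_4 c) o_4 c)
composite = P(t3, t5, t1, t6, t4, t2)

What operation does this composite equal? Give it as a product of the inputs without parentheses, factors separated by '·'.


t3 · t5 · t1 · t6 · t4 · t2


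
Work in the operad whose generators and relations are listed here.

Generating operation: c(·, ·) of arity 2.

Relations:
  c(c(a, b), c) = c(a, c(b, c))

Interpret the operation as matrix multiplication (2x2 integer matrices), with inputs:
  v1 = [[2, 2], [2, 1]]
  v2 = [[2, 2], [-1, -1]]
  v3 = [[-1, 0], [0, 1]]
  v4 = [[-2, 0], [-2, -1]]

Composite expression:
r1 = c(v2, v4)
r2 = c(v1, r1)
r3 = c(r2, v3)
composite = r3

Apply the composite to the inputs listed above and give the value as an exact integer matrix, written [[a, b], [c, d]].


c(v2, v4) = [[-8, -2], [4, 1]]
c(v1, c(v2, v4)) = [[-8, -2], [-12, -3]]
c(c(v1, c(v2, v4)), v3) = [[8, -2], [12, -3]]

[[8, -2], [12, -3]]


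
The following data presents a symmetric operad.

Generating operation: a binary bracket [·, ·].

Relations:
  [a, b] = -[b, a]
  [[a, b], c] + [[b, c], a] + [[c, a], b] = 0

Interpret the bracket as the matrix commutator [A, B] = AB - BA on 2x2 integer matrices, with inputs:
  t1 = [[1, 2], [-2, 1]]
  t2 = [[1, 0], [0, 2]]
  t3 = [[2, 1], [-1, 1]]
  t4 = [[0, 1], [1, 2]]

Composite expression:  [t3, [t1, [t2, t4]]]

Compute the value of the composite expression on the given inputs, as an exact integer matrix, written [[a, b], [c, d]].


[[0, 0], [0, 0]]

[t2, t4] = [[0, -1], [1, 0]]
[t1, [t2, t4]] = [[0, 0], [0, 0]]
[t3, [t1, [t2, t4]]] = [[0, 0], [0, 0]]


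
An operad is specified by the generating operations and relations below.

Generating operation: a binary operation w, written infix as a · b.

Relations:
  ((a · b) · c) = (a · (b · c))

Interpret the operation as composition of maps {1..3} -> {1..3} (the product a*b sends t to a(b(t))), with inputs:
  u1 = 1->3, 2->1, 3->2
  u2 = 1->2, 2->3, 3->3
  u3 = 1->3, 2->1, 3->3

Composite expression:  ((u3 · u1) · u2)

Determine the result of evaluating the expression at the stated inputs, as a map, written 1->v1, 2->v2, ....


1->3, 2->1, 3->1


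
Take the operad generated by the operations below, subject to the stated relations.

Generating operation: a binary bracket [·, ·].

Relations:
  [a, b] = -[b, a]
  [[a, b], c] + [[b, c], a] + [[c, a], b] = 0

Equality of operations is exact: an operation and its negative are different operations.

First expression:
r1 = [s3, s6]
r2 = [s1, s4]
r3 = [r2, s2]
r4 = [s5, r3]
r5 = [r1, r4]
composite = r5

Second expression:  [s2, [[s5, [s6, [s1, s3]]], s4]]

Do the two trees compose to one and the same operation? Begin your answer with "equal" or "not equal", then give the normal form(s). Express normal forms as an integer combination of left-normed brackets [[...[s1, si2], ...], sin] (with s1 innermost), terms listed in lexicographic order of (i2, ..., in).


not equal; the first gives [[[[[s1, s4], s2], s5], s3], s6] - [[[[[s1, s4], s2], s5], s6], s3] and the second -[[[[[s1, s3], s6], s5], s4], s2]

The first composite normalizes to [[[[[s1, s4], s2], s5], s3], s6] - [[[[[s1, s4], s2], s5], s6], s3]
The second composite normalizes to -[[[[[s1, s3], s6], s5], s4], s2]
They disagree, so not equal.


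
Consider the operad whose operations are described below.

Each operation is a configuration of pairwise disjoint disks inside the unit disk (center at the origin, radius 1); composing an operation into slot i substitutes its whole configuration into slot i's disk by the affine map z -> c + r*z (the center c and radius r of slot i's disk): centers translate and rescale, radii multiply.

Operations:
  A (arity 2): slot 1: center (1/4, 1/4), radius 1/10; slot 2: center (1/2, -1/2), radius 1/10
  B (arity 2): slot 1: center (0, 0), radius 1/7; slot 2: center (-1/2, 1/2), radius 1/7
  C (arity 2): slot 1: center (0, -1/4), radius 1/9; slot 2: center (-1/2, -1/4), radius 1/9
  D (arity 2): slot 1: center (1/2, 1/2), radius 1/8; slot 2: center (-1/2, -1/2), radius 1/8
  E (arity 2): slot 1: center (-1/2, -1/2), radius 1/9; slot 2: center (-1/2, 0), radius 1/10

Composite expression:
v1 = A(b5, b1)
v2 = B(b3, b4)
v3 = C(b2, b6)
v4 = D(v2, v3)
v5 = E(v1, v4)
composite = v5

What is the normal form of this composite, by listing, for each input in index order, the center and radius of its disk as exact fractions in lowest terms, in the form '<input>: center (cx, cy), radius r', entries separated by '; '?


Affine substitution under E: radii multiply and b-centers shift.
tracing b5 down its 2-map path: center (-17/36, -17/36), radius 1/90
tracing b1 down its 2-map path: center (-4/9, -5/9), radius 1/90
tracing b3 down its 3-map path: center (-9/20, 1/20), radius 1/560
tracing b4 down its 3-map path: center (-73/160, 9/160), radius 1/560
tracing b2 down its 3-map path: center (-11/20, -17/320), radius 1/720
tracing b6 down its 3-map path: center (-89/160, -17/320), radius 1/720

b1: center (-4/9, -5/9), radius 1/90; b2: center (-11/20, -17/320), radius 1/720; b3: center (-9/20, 1/20), radius 1/560; b4: center (-73/160, 9/160), radius 1/560; b5: center (-17/36, -17/36), radius 1/90; b6: center (-89/160, -17/320), radius 1/720


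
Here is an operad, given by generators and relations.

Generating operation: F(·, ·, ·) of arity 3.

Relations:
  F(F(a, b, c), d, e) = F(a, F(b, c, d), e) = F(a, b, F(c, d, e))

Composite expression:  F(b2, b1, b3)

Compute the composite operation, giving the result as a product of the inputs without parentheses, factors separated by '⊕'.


Every regrouping of F is equal, so read the b-inputs in written order.
F(b2, b1, b3) reduces to b2 ⊕ b1 ⊕ b3

b2 ⊕ b1 ⊕ b3


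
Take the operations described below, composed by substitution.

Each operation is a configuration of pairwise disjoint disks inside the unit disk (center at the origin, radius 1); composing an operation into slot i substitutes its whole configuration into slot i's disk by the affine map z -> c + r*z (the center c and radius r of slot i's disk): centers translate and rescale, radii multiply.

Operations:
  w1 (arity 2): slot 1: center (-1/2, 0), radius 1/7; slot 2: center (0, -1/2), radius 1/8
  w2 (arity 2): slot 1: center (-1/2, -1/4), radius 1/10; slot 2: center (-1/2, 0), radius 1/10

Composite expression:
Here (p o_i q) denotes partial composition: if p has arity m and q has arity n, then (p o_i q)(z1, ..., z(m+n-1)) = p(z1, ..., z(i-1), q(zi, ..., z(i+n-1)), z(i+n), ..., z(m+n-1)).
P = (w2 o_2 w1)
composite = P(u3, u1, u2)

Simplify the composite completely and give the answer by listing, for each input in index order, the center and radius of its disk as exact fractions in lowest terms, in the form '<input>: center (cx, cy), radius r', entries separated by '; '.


Each u-disk chains the slot maps above it in w2; radii multiply.
u3: after 1 affine step, its disk has center (-1/2, -1/4), radius 1/10
u1: after 2 affine steps, its disk has center (-11/20, 0), radius 1/70
u2: after 2 affine steps, its disk has center (-1/2, -1/20), radius 1/80

u1: center (-11/20, 0), radius 1/70; u2: center (-1/2, -1/20), radius 1/80; u3: center (-1/2, -1/4), radius 1/10


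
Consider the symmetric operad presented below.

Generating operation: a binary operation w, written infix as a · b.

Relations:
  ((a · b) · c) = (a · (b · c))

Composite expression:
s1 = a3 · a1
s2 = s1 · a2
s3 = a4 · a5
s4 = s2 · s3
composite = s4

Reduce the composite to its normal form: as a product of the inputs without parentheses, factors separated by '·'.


a3 · a1 · a2 · a4 · a5

Every regrouping of w is equal, so read the a-inputs in written order.
(a3 · a1) linearizes to a3 · a1
((a3 · a1) · a2) linearizes to a3 · a1 · a2
(a4 · a5) linearizes to a4 · a5
(((a3 · a1) · a2) · (a4 · a5)) linearizes to a3 · a1 · a2 · a4 · a5


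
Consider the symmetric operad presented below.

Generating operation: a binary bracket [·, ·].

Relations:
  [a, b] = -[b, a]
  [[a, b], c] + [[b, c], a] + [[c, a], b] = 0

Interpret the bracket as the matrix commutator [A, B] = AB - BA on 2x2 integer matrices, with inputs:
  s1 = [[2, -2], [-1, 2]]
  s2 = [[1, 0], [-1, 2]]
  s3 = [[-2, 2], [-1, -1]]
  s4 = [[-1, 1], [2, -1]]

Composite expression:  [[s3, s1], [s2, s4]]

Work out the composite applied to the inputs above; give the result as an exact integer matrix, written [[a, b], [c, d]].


[[3, 4], [14, -3]]

[s3, s1] = [[-4, 2], [-1, 4]]
[s2, s4] = [[1, -1], [2, -1]]
[[s3, s1], [s2, s4]] = [[3, 4], [14, -3]]


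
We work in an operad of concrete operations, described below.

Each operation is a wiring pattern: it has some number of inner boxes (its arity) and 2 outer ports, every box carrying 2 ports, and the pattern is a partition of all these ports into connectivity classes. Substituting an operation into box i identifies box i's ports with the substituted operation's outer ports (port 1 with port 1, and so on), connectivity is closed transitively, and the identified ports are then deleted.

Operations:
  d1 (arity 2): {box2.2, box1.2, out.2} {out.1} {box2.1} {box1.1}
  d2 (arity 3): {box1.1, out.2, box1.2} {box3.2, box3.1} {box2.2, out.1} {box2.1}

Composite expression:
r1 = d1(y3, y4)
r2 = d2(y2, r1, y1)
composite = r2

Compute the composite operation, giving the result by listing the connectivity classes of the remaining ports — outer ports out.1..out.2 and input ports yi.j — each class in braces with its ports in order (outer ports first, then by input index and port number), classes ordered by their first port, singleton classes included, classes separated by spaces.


Two ports join when wires chain via d2-identified ports.
d1 over (y3, y4) gives {out.1} {out.2, y3.2, y4.2} {y3.1} {y4.1}, out.j being that stage's outer ports
d2 over (y2, y3, y4, y1) gives {out.1, y3.2, y4.2} {out.2, y2.1, y2.2} {y1.1, y1.2} {y3.1} {y4.1}, out.j being that stage's outer ports

{out.1, y3.2, y4.2} {out.2, y2.1, y2.2} {y1.1, y1.2} {y3.1} {y4.1}


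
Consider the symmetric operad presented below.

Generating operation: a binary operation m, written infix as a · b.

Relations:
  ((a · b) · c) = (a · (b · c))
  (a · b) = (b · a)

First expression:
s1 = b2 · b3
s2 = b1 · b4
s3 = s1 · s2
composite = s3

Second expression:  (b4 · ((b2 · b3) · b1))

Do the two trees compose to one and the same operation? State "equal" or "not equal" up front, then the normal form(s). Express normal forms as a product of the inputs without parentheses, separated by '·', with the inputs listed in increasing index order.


Reducing the first expression gives b1 · b2 · b3 · b4
Reducing the second expression gives b1 · b2 · b3 · b4
One common form — equal.

equal; the common form is b1 · b2 · b3 · b4


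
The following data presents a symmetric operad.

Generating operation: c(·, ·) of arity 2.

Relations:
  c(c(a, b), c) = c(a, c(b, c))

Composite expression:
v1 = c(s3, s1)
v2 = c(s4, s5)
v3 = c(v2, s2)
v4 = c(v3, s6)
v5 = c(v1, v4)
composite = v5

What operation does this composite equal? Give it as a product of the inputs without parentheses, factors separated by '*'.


All parenthesizations of c agree; list the s-inputs left to right.
c(s3, s1) linearizes to s3 * s1
c(s4, s5) linearizes to s4 * s5
c(c(s4, s5), s2) linearizes to s4 * s5 * s2
c(c(c(s4, s5), s2), s6) linearizes to s4 * s5 * s2 * s6
c(c(s3, s1), c(c(c(s4, s5), s2), s6)) linearizes to s3 * s1 * s4 * s5 * s2 * s6

s3 * s1 * s4 * s5 * s2 * s6


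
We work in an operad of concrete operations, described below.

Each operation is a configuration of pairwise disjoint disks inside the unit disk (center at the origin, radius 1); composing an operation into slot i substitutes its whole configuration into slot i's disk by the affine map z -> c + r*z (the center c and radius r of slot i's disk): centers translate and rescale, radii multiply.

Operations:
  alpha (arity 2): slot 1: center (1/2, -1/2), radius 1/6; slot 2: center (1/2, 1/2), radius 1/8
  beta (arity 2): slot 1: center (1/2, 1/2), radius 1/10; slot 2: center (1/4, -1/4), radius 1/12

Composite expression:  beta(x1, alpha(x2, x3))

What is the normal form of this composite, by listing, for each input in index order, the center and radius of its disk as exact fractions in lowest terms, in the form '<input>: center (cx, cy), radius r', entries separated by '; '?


x1: center (1/2, 1/2), radius 1/10; x2: center (7/24, -7/24), radius 1/72; x3: center (7/24, -5/24), radius 1/96


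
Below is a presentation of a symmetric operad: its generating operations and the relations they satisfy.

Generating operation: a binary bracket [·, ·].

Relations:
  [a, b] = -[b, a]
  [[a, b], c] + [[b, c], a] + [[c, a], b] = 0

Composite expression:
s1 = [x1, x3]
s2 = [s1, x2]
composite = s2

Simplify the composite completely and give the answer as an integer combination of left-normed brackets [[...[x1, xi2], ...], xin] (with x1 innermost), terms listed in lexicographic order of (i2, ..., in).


[[x1, x3], x2]

In the tensor algebra, words opening x1 carry the x1-anchored form.
Composite bracket: [[x1, x3], x2]
The bracket unfolds into 4 signed words via [a, b] = ab - ba (2^2 = 4).
The x1-initial words carry the normal form:
  x1x3x2 appears with sign +1, giving the term +[[x1, x3], x2]


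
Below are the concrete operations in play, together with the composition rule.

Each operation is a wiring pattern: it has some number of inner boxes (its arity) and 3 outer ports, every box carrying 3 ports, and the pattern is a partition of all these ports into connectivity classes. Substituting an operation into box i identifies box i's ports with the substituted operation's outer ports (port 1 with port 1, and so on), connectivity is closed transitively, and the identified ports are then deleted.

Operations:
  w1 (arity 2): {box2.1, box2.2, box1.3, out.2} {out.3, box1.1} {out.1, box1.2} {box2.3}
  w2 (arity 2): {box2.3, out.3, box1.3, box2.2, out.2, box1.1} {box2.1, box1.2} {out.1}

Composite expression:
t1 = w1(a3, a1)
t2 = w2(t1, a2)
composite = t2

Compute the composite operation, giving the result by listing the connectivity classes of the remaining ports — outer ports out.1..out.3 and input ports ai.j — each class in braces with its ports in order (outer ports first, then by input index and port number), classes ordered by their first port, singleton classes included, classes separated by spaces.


{out.1} {out.2, out.3, a2.2, a2.3, a3.1, a3.2} {a1.1, a1.2, a2.1, a3.3} {a1.3}


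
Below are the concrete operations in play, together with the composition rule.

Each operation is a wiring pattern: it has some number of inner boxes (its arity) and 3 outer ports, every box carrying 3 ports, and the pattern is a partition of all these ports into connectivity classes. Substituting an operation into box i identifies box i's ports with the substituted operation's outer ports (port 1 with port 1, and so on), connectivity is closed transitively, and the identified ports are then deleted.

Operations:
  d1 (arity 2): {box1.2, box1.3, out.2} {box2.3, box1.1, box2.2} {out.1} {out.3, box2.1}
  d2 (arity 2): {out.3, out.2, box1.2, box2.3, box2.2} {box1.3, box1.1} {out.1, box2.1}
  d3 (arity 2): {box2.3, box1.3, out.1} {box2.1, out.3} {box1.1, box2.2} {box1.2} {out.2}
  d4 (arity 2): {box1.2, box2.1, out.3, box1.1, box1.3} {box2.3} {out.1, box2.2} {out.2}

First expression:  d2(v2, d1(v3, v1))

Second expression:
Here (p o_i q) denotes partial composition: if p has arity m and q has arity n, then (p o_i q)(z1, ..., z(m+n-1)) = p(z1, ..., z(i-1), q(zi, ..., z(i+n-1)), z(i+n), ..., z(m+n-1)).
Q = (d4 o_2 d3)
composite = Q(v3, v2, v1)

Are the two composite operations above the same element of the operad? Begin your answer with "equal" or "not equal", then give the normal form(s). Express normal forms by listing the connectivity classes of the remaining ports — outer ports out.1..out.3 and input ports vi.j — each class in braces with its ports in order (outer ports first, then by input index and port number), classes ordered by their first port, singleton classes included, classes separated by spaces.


not equal — first {out.1} {out.2, out.3, v1.1, v2.2, v3.2, v3.3} {v1.2, v1.3, v3.1} {v2.1, v2.3}, second {out.1} {out.2} {out.3, v1.3, v2.3, v3.1, v3.2, v3.3} {v1.1} {v1.2, v2.1} {v2.2}

The first expression reduces to {out.1} {out.2, out.3, v1.1, v2.2, v3.2, v3.3} {v1.2, v1.3, v3.1} {v2.1, v2.3}
The second expression reduces to {out.1} {out.2} {out.3, v1.3, v2.3, v3.1, v3.2, v3.3} {v1.1} {v1.2, v2.1} {v2.2}
The forms do not match — not equal.


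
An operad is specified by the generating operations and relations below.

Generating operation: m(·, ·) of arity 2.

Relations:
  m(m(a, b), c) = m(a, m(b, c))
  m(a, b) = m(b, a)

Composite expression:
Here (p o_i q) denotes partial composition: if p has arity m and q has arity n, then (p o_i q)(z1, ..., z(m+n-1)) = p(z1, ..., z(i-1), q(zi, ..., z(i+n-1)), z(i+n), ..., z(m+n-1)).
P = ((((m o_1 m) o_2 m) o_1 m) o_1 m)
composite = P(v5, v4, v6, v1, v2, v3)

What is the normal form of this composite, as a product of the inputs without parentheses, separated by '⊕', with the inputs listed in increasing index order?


Any arrangement under m is one operation, so sort the v-inputs.
m(v5, v4) reduces to v5 ⊕ v4
m(m(v5, v4), v6) reduces to v5 ⊕ v4 ⊕ v6
m(v1, v2) reduces to v1 ⊕ v2
m(m(m(v5, v4), v6), m(v1, v2)) reduces to v5 ⊕ v4 ⊕ v6 ⊕ v1 ⊕ v2
m(m(m(m(v5, v4), v6), m(v1, v2)), v3) reduces to v5 ⊕ v4 ⊕ v6 ⊕ v1 ⊕ v2 ⊕ v3
commutativity sorts the factors: v1 ⊕ v2 ⊕ v3 ⊕ v4 ⊕ v5 ⊕ v6

v1 ⊕ v2 ⊕ v3 ⊕ v4 ⊕ v5 ⊕ v6


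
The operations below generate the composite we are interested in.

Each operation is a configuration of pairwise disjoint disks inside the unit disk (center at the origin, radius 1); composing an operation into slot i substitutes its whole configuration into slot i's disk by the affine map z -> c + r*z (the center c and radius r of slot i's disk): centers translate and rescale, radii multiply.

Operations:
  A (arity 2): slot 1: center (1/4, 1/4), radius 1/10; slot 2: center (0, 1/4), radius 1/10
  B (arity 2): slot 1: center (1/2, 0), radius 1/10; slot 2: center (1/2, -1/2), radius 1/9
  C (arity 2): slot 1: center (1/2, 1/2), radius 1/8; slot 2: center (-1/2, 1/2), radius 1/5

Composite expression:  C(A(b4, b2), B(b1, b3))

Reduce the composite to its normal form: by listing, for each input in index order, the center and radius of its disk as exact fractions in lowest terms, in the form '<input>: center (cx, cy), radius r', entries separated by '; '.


b1: center (-2/5, 1/2), radius 1/50; b2: center (1/2, 17/32), radius 1/80; b3: center (-2/5, 2/5), radius 1/45; b4: center (17/32, 17/32), radius 1/80

Follow each b-input down from C: c' goes to c + r*c', radius to r*r'.
tracing b4 down its 2-map path: center (17/32, 17/32), radius 1/80
tracing b2 down its 2-map path: center (1/2, 17/32), radius 1/80
tracing b1 down its 2-map path: center (-2/5, 1/2), radius 1/50
tracing b3 down its 2-map path: center (-2/5, 2/5), radius 1/45


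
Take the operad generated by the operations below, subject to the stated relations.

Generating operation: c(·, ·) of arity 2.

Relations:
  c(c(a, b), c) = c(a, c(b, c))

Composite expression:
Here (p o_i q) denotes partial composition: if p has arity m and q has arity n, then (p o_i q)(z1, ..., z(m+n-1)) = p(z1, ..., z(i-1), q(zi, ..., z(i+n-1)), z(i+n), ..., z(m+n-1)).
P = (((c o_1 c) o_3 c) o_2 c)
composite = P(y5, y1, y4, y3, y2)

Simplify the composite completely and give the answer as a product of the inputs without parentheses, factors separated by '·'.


The c-tree's shape is irrelevant; the y-reading-order decides.
c(y1, y4) reduces to y1 · y4
c(y5, c(y1, y4)) reduces to y5 · y1 · y4
c(y3, y2) reduces to y3 · y2
c(c(y5, c(y1, y4)), c(y3, y2)) reduces to y5 · y1 · y4 · y3 · y2

y5 · y1 · y4 · y3 · y2


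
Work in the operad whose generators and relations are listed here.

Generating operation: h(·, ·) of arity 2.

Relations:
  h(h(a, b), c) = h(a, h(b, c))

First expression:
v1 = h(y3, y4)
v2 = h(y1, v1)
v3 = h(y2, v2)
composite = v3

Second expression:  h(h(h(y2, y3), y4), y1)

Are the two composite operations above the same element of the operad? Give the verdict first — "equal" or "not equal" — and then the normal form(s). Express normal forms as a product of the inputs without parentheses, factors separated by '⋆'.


not equal; first: y2 ⋆ y1 ⋆ y3 ⋆ y4; second: y2 ⋆ y3 ⋆ y4 ⋆ y1

In normal form, the first expression is y2 ⋆ y1 ⋆ y3 ⋆ y4
In normal form, the second expression is y2 ⋆ y3 ⋆ y4 ⋆ y1
No match — not equal.


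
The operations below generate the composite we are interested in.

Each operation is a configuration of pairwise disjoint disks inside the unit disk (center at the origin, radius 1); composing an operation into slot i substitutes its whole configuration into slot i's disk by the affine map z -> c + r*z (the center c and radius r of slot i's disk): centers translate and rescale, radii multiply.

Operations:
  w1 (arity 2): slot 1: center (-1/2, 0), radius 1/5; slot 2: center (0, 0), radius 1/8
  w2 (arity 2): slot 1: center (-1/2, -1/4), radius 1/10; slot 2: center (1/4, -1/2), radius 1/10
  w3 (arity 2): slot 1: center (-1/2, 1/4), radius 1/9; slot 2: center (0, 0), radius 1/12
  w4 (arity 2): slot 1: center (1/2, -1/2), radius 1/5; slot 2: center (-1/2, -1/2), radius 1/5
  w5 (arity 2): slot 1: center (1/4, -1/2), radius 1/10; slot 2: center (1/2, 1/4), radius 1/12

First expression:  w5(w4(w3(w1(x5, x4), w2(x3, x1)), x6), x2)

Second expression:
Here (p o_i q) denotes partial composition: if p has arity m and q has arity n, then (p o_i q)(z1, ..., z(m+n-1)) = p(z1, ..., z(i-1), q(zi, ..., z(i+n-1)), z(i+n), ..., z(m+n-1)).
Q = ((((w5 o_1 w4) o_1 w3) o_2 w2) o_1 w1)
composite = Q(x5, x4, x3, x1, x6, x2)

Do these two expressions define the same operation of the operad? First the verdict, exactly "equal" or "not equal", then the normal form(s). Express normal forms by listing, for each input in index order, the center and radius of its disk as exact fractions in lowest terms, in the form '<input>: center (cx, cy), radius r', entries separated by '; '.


equal — both sides give x1: center (721/2400, -661/1200), radius 1/6000; x2: center (1/2, 1/4), radius 1/12; x3: center (359/1200, -1321/2400), radius 1/6000; x4: center (29/100, -109/200), radius 1/3600; x5: center (13/45, -109/200), radius 1/2250; x6: center (1/5, -11/20), radius 1/50

Normal form of the first expression: x1: center (721/2400, -661/1200), radius 1/6000; x2: center (1/2, 1/4), radius 1/12; x3: center (359/1200, -1321/2400), radius 1/6000; x4: center (29/100, -109/200), radius 1/3600; x5: center (13/45, -109/200), radius 1/2250; x6: center (1/5, -11/20), radius 1/50
Normal form of the second expression: x1: center (721/2400, -661/1200), radius 1/6000; x2: center (1/2, 1/4), radius 1/12; x3: center (359/1200, -1321/2400), radius 1/6000; x4: center (29/100, -109/200), radius 1/3600; x5: center (13/45, -109/200), radius 1/2250; x6: center (1/5, -11/20), radius 1/50
The forms coincide; equal.
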